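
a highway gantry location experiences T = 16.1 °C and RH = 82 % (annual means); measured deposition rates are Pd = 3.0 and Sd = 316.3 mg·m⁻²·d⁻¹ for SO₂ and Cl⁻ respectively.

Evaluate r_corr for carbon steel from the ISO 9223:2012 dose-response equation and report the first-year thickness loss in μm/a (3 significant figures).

r_corr = 115 μm/a

carbon steel: f(T) = -0.054·(T−10) [T>10 °C] = -0.3294
  Pd branch = 1.77·Pd^0.52·e^(0.02·RH+f) = 11.62 μm/a
  Sd branch = 0.102·Sd^0.62·e^(0.033·RH+0.04·T) = 103.2 μm/a
  sum: 11.62 + 103.2 → r_corr = 114.8 μm/a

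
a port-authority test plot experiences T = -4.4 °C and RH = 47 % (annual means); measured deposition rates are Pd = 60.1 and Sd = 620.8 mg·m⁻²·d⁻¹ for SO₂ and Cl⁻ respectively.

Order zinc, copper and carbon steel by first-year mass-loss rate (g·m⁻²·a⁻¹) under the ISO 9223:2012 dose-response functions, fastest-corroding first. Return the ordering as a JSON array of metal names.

["carbon steel", "zinc", "copper"]

zinc: T≤10 °C ⇒ hinge +0.038·(-4.4−10) = -0.5472
  sulphur-dioxide contribution → 0.3932 μm/a
  chloride contribution → 0.6853 μm/a
  total first-year rate 1.078 μm/a
  mass loss = 1.078 μm/a × 7.14 g/cm³ = 7.7 g·m⁻²·a⁻¹
copper: T≤10 °C ⇒ hinge +0.126·(-4.4−10) = -1.8144
  sulphur-dioxide contribution → 0.0401 μm/a
  chloride contribution → 0.2547 μm/a
  ⇒ r_corr(copper) = 0.2948 μm/a
  mass loss = 0.2948 μm/a × 8.96 g/cm³ = 2.641 g·m⁻²·a⁻¹
carbon steel: temperature factor f = +0.150·(-14.4) = -2.1600
  sulphur-dioxide contribution → 4.397 μm/a
  chloride contribution → 21.75 μm/a
  total first-year rate 26.14 μm/a
  mass loss = 26.14 μm/a × 7.85 g/cm³ = 205.2 g·m⁻²·a⁻¹
Ordering by g·m⁻²·a⁻¹: carbon steel (205) > zinc (7.7) > copper (2.64)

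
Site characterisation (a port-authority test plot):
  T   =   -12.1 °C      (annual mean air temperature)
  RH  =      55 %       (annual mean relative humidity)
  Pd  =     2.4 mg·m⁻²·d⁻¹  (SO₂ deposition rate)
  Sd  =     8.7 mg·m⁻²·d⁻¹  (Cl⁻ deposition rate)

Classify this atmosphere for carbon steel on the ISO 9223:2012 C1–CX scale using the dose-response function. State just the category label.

carbon steel: T≤10 °C ⇒ hinge +0.150·(-12.1−10) = -3.3150
  Pd branch = 1.77·Pd^0.52·e^(0.02·RH+f) = 0.3046 μm/a
  Sd branch = 0.102·Sd^0.62·e^(0.033·RH+0.04·T) = 1.476 μm/a
  sum: 0.3046 + 1.476 → r_corr = 1.781 μm/a
Category bounds: 1.3…25 μm/a bracket r_corr ⇒ C2

C2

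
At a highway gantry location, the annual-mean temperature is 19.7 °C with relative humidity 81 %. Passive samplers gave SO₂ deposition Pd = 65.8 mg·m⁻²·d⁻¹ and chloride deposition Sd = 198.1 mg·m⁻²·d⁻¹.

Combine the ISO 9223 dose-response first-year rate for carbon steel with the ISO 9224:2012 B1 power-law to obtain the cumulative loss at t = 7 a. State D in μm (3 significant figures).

carbon steel: T>10 °C ⇒ hinge -0.054·(19.7−10) = -0.5238
  SO₂ term: 1.77·65.8^0.52·exp(0.02·81-0.5238) = 46.72
  Sd branch = 0.102·Sd^0.62·e^(0.033·RH+0.04·T) = 86.25 μm/a
  r_corr = 46.72 + 86.25 = 133 μm/a
ISO 9224: D(t) = r_corr · t^b with b = 0.523 (carbon steel, B1)
  D(7) = 133 × 7^0.523 = 133 × 2.767 = 367.9 μm

D(7) = 368 μm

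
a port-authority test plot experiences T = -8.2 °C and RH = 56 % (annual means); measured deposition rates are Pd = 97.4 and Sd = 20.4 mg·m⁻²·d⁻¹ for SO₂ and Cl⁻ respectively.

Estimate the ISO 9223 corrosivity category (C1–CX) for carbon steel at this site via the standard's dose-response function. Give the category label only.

C2

carbon steel: T≤10 °C ⇒ hinge +0.150·(-8.2−10) = -2.7300
  sulphur-dioxide contribution → 3.827 μm/a
  chloride contribution → 3.025 μm/a
  total first-year rate 6.851 μm/a
Category bounds: 1.3…25 μm/a bracket r_corr ⇒ C2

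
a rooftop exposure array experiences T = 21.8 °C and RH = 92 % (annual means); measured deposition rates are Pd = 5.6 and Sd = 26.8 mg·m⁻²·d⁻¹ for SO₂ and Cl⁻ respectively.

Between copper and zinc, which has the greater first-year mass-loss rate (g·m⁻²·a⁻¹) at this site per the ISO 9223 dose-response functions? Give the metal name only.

copper: temperature factor f = -0.080·(11.8) = -0.9440
  sulphur-dioxide contribution → 0.7348 μm/a
  chloride contribution → 1.989 μm/a
  ⇒ r_corr(copper) = 2.724 μm/a
  mass loss = 2.724 μm/a × 8.96 g/cm³ = 24.4 g·m⁻²·a⁻¹
zinc: T>10 °C ⇒ hinge -0.071·(21.8−10) = -0.8378
  sulphur-dioxide contribution → 0.8201 μm/a
  chloride contribution → 1.519 μm/a
  ⇒ r_corr(zinc) = 2.339 μm/a
  mass loss = 2.339 μm/a × 7.14 g/cm³ = 16.7 g·m⁻²·a⁻¹
Ordering by g·m⁻²·a⁻¹: copper (24.4) > zinc (16.7)

copper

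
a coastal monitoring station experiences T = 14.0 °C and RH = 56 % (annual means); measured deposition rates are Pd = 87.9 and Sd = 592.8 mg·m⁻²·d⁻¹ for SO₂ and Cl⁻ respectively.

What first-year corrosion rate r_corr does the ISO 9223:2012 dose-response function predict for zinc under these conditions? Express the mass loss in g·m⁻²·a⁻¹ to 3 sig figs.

zinc: temperature factor f = -0.071·(4.0) = -0.2840
  SO₂ term: 0.0129·87.9^0.44·exp(0.046·56-0.2840) = 0.9148
  Sd branch = 0.0175·Sd^0.57·e^(0.008·RH+0.085·T) = 3.427 μm/a
  r_corr = 0.9148 + 3.427 = 4.342 μm/a
Convert to mass loss: 4.342 μm/a × 7.14 g/cm³ = 31 g·m⁻²·a⁻¹

r_corr = 31.0 g·m⁻²·a⁻¹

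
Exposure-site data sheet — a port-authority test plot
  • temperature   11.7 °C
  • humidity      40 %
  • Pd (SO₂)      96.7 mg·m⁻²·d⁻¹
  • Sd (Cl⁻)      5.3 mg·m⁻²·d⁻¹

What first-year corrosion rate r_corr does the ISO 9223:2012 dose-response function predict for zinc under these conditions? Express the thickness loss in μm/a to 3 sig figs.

zinc: temperature factor f = -0.071·(1.7) = -0.1207
  sulphur-dioxide contribution → 0.5381 μm/a
  chloride contribution → 0.1686 μm/a
  total first-year rate 0.7067 μm/a

r_corr = 0.707 μm/a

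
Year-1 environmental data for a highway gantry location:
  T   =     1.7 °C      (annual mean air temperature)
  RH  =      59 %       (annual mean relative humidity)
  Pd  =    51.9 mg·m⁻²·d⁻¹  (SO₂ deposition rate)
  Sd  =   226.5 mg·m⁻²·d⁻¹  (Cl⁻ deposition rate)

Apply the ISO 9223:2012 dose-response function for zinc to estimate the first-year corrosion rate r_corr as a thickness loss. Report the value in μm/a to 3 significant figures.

r_corr = 1.52 μm/a

zinc: temperature factor f = +0.038·(-8.3) = -0.3154
  SO₂ term: 0.0129·51.9^0.44·exp(0.046·59-0.3154) = 0.8072
  Cl⁻ term: 0.0175·226.5^0.57·exp(0.008·59+0.085·1.7) = 0.7131
  r_corr = 0.8072 + 0.7131 = 1.52 μm/a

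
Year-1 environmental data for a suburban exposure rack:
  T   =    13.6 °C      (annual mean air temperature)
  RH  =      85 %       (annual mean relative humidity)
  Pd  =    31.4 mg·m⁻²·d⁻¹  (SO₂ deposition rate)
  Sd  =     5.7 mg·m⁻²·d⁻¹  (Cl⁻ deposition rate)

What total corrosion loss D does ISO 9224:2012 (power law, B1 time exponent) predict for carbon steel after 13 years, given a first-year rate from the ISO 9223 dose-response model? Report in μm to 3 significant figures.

carbon steel: T>10 °C ⇒ hinge -0.054·(13.6−10) = -0.1944
  Pd branch = 1.77·Pd^0.52·e^(0.02·RH+f) = 47.89 μm/a
  Cl⁻ term: 0.102·5.7^0.62·exp(0.033·85+0.04·13.6) = 8.545
  r_corr = 47.89 + 8.545 = 56.44 μm/a
ISO 9224: D(t) = r_corr · t^b with b = 0.523 (carbon steel, B1)
  D(13) = 56.44 × 13^0.523 = 56.44 × 3.825 = 215.8 μm

D(13) = 216 μm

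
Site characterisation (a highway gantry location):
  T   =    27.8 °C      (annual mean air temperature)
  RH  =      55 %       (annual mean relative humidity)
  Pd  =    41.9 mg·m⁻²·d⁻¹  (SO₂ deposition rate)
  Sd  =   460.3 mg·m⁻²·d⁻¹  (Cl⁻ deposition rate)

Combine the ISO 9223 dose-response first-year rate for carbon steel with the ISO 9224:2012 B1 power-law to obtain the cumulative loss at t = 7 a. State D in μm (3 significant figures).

carbon steel: f(T) = -0.054·(T−10) [T>10 °C] = -0.9612
  sulphur-dioxide contribution → 14.18 μm/a
  chloride contribution → 85.28 μm/a
  ⇒ r_corr(carbon steel) = 99.47 μm/a
Long-term exponent b (ISO 9224 Table 2, B1) = 0.523
  D(7) = 99.47 × 7^0.523 = 99.47 × 2.767 = 275.2 μm

D(7) = 275 μm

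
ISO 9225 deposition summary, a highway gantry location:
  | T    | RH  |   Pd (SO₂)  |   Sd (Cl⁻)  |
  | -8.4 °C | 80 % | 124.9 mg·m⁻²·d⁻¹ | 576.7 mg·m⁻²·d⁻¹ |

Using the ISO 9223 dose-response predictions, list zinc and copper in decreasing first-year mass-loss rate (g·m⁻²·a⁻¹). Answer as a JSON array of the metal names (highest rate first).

["zinc", "copper"]

zinc: temperature factor f = +0.038·(-18.4) = -0.6992
  SO₂ term: 0.0129·124.9^0.44·exp(0.046·80-0.6992) = 2.126
  Sd branch = 0.0175·Sd^0.57·e^(0.008·RH+0.085·T) = 0.609 μm/a
  sum: 2.126 + 0.609 → r_corr = 2.735 μm/a
  mass loss = 2.735 μm/a × 7.14 g/cm³ = 19.53 g·m⁻²·a⁻¹
copper: f(T) = +0.126·(T−10) [T≤10 °C] = -2.3184
  Pd branch = 0.0053·Pd^0.26·e^(0.059·RH+f) = 0.2053 μm/a
  Sd branch = 0.01025·Sd^0.27·e^(0.036·RH+0.049·T) = 0.6733 μm/a
  r_corr = 0.2053 + 0.6733 = 0.8786 μm/a
  mass loss = 0.8786 μm/a × 8.96 g/cm³ = 7.872 g·m⁻²·a⁻¹
Ordering by g·m⁻²·a⁻¹: zinc (19.5) > copper (7.87)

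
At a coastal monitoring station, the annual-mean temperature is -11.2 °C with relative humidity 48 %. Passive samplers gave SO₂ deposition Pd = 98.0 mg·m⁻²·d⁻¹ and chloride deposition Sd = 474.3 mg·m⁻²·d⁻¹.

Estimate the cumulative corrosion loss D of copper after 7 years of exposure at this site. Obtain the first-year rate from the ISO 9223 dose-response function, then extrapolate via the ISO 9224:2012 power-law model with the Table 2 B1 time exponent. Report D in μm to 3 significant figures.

copper: f(T) = +0.126·(T−10) [T≤10 °C] = -2.6712
  sulphur-dioxide contribution → 0.0205 μm/a
  chloride contribution → 0.1759 μm/a
  ⇒ r_corr(copper) = 0.1964 μm/a
Long-term exponent b (ISO 9224 Table 2, B1) = 0.667
  D(7) = 0.1964 × 7^0.667 = 0.1964 × 3.662 = 0.7193 μm

D(7) = 0.719 μm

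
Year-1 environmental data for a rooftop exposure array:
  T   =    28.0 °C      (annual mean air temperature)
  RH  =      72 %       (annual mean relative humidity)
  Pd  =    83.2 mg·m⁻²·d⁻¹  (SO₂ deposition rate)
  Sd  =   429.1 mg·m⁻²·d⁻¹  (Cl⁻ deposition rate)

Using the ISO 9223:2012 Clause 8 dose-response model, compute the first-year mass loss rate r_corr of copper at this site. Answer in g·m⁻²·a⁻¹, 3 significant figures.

copper: f(T) = -0.080·(T−10) [T>10 °C] = -1.4400
  SO₂ term: 0.0053·83.2^0.26·exp(0.059·72-1.4400) = 0.2773
  Cl⁻ term: 0.01025·429.1^0.27·exp(0.036·72+0.049·28.0) = 2.774
  r_corr = 0.2773 + 2.774 = 3.051 μm/a
Convert to mass loss: 3.051 μm/a × 8.96 g/cm³ = 27.34 g·m⁻²·a⁻¹

r_corr = 27.3 g·m⁻²·a⁻¹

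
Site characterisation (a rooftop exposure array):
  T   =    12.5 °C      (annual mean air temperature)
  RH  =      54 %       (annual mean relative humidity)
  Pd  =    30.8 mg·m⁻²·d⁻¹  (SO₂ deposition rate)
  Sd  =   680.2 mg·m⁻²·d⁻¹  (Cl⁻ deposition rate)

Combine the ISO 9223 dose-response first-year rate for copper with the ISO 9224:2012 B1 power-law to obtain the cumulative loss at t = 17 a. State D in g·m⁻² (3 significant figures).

copper: T>10 °C ⇒ hinge -0.080·(12.5−10) = -0.2000
  Pd branch = 0.0053·Pd^0.26·e^(0.059·RH+f) = 0.2559 μm/a
  Sd branch = 0.01025·Sd^0.27·e^(0.036·RH+0.049·T) = 0.7688 μm/a
  r_corr = 0.2559 + 0.7688 = 1.025 μm/a
Power-law: D(17) = r_corr · 17^0.667
  D(17) = 1.025 × 17^0.667 = 1.025 × 6.618 = 6.781 μm
  Mass loss = 6.781 μm × 8.96 g/cm³ = 60.76 g·m⁻²

D(17) = 60.8 g·m⁻²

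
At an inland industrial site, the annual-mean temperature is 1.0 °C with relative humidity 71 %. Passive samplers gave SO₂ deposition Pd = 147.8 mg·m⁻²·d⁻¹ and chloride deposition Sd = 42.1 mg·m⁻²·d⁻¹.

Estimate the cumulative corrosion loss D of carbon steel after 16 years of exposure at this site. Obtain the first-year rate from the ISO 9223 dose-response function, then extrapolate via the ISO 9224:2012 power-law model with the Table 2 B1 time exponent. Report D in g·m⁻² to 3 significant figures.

carbon steel: temperature factor f = +0.150·(-9.0) = -1.3500
  Pd branch = 1.77·Pd^0.52·e^(0.02·RH+f) = 25.5 μm/a
  Sd branch = 0.102·Sd^0.62·e^(0.033·RH+0.04·T) = 11.24 μm/a
  sum: 25.5 + 11.24 → r_corr = 36.74 μm/a
Power-law: D(16) = r_corr · 16^0.523
  D(16) = 36.74 × 16^0.523 = 36.74 × 4.263 = 156.6 μm
  Mass loss = 156.6 μm × 7.85 g/cm³ = 1230 g·m⁻²

D(16) = 1.23e+03 g·m⁻²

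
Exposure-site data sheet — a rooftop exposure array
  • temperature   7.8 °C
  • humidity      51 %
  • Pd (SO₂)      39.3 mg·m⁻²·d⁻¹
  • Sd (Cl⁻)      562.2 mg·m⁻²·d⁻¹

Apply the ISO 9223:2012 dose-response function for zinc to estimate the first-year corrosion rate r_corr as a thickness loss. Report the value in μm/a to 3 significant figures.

zinc: temperature factor f = +0.038·(-2.2) = -0.0836
  Pd branch = 0.0129·Pd^0.44·e^(0.046·RH+f) = 0.6233 μm/a
  Cl⁻ term: 0.0175·562.2^0.57·exp(0.008·51+0.085·7.8) = 1.886
  sum: 0.6233 + 1.886 → r_corr = 2.51 μm/a

r_corr = 2.51 μm/a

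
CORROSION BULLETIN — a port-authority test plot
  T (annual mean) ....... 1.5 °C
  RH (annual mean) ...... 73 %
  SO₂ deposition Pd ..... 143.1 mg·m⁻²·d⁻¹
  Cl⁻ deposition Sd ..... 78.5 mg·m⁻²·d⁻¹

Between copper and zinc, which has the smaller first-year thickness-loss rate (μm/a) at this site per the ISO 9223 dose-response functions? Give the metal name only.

copper

copper: f(T) = +0.126·(T−10) [T≤10 °C] = -1.0710
  Pd branch = 0.0053·Pd^0.26·e^(0.059·RH+f) = 0.4899 μm/a
  Cl⁻ term: 0.01025·78.5^0.27·exp(0.036·73+0.049·1.5) = 0.4961
  r_corr = 0.4899 + 0.4961 = 0.986 μm/a
zinc: T≤10 °C ⇒ hinge +0.038·(1.5−10) = -0.3230
  Pd branch = 0.0129·Pd^0.44·e^(0.046·RH+f) = 2.383 μm/a
  Sd branch = 0.0175·Sd^0.57·e^(0.008·RH+0.085·T) = 0.4287 μm/a
  sum: 2.383 + 0.4287 → r_corr = 2.812 μm/a
Ordering by μm/a: zinc (2.81) > copper (0.986)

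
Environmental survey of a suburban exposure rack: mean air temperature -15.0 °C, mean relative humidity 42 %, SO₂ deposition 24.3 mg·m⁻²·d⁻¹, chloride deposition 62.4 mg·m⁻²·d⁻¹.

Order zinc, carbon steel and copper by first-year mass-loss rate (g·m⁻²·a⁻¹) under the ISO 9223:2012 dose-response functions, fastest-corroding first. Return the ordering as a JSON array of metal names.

["carbon steel", "zinc", "copper"]

zinc: T≤10 °C ⇒ hinge +0.038·(-15.0−10) = -0.9500
  sulphur-dioxide contribution → 0.1402 μm/a
  chloride contribution → 0.07219 μm/a
  ⇒ r_corr(zinc) = 0.2124 μm/a
  mass loss = 0.2124 μm/a × 7.14 g/cm³ = 1.516 g·m⁻²·a⁻¹
carbon steel: f(T) = +0.150·(T−10) [T≤10 °C] = -3.7500
  sulphur-dioxide contribution → 0.5066 μm/a
  chloride contribution → 2.904 μm/a
  ⇒ r_corr(carbon steel) = 3.41 μm/a
  mass loss = 3.41 μm/a × 7.85 g/cm³ = 26.77 g·m⁻²·a⁻¹
copper: f(T) = +0.126·(T−10) [T≤10 °C] = -3.1500
  sulphur-dioxide contribution → 0.006204 μm/a
  chloride contribution → 0.06806 μm/a
  total first-year rate 0.07426 μm/a
  mass loss = 0.07426 μm/a × 8.96 g/cm³ = 0.6654 g·m⁻²·a⁻¹
Ordering by g·m⁻²·a⁻¹: carbon steel (26.8) > zinc (1.52) > copper (0.665)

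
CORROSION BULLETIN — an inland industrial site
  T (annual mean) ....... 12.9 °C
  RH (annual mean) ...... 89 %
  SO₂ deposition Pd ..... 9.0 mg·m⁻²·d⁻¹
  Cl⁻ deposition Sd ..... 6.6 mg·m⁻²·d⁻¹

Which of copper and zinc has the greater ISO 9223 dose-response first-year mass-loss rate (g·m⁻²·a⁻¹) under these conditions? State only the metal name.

copper

copper: T>10 °C ⇒ hinge -0.080·(12.9−10) = -0.2320
  Pd branch = 0.0053·Pd^0.26·e^(0.059·RH+f) = 1.419 μm/a
  Sd branch = 0.01025·Sd^0.27·e^(0.036·RH+0.049·T) = 0.7907 μm/a
  r_corr = 1.419 + 0.7907 = 2.21 μm/a
  mass loss = 2.21 μm/a × 8.96 g/cm³ = 19.8 g·m⁻²·a⁻¹
zinc: f(T) = -0.071·(T−10) [T>10 °C] = -0.2059
  Pd branch = 0.0129·Pd^0.44·e^(0.046·RH+f) = 1.656 μm/a
  Sd branch = 0.0175·Sd^0.57·e^(0.008·RH+0.085·T) = 0.313 μm/a
  r_corr = 1.656 + 0.313 = 1.969 μm/a
  mass loss = 1.969 μm/a × 7.14 g/cm³ = 14.06 g·m⁻²·a⁻¹
Ordering by g·m⁻²·a⁻¹: copper (19.8) > zinc (14.1)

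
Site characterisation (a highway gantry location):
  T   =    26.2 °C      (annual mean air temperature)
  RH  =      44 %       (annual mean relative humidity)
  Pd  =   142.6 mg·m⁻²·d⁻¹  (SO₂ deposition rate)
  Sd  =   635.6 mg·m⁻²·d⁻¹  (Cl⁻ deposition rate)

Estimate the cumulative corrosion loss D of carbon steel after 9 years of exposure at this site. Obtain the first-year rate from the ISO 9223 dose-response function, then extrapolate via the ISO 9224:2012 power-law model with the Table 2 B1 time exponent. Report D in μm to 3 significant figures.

carbon steel: f(T) = -0.054·(T−10) [T>10 °C] = -0.8748
  SO₂ term: 1.77·142.6^0.52·exp(0.02·44-0.8748) = 23.46
  Sd branch = 0.102·Sd^0.62·e^(0.033·RH+0.04·T) = 67.97 μm/a
  sum: 23.46 + 67.97 → r_corr = 91.43 μm/a
Long-term exponent b (ISO 9224 Table 2, B1) = 0.523
  D(9) = 91.43 × 9^0.523 = 91.43 × 3.156 = 288.5 μm

D(9) = 289 μm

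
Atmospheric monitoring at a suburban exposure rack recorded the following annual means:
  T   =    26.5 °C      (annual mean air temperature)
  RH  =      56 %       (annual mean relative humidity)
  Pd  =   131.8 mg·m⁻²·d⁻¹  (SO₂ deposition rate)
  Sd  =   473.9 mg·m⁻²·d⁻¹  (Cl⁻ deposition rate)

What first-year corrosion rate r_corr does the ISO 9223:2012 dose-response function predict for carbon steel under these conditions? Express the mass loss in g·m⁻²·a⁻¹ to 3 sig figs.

carbon steel: T>10 °C ⇒ hinge -0.054·(26.5−10) = -0.8910
  sulphur-dioxide contribution → 28.17 μm/a
  chloride contribution → 85.2 μm/a
  total first-year rate 113.4 μm/a
Convert to mass loss: 113.4 μm/a × 7.85 g/cm³ = 890 g·m⁻²·a⁻¹

r_corr = 890 g·m⁻²·a⁻¹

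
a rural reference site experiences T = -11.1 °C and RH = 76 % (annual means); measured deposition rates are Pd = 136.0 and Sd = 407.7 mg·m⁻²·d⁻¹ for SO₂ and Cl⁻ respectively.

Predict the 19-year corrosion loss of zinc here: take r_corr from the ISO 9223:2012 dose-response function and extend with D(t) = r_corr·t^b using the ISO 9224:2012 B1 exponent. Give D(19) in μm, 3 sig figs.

zinc: temperature factor f = +0.038·(-21.1) = -0.8018
  Pd branch = 0.0129·Pd^0.44·e^(0.046·RH+f) = 1.657 μm/a
  Cl⁻ term: 0.0175·407.7^0.57·exp(0.008·76+0.085·-11.1) = 0.3848
  sum: 1.657 + 0.3848 → r_corr = 2.042 μm/a
ISO 9224: D(t) = r_corr · t^b with b = 0.813 (zinc, B1)
  D(19) = 2.042 × 19^0.813 = 2.042 × 10.96 = 22.37 μm

D(19) = 22.4 μm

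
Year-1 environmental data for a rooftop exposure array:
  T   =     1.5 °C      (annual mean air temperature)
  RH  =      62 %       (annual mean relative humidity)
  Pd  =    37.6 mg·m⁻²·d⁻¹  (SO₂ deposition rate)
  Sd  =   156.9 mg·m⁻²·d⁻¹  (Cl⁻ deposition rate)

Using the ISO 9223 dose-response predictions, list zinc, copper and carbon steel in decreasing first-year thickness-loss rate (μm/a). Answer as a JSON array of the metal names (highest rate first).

["carbon steel", "zinc", "copper"]

zinc: T≤10 °C ⇒ hinge +0.038·(1.5−10) = -0.3230
  Pd branch = 0.0129·Pd^0.44·e^(0.046·RH+f) = 0.798 μm/a
  Sd branch = 0.0175·Sd^0.57·e^(0.008·RH+0.085·T) = 0.5825 μm/a
  r_corr = 0.798 + 0.5825 = 1.381 μm/a
copper: f(T) = +0.126·(T−10) [T≤10 °C] = -1.0710
  Pd branch = 0.0053·Pd^0.26·e^(0.059·RH+f) = 0.1809 μm/a
  Sd branch = 0.01025·Sd^0.27·e^(0.036·RH+0.049·T) = 0.4025 μm/a
  r_corr = 0.1809 + 0.4025 = 0.5834 μm/a
carbon steel: temperature factor f = +0.150·(-8.5) = -1.2750
  SO₂ term: 1.77·37.6^0.52·exp(0.02·62-1.2750) = 11.27
  Sd branch = 0.102·Sd^0.62·e^(0.033·RH+0.04·T) = 19.25 μm/a
  r_corr = 11.27 + 19.25 = 30.52 μm/a
Ordering by μm/a: carbon steel (30.5) > zinc (1.38) > copper (0.583)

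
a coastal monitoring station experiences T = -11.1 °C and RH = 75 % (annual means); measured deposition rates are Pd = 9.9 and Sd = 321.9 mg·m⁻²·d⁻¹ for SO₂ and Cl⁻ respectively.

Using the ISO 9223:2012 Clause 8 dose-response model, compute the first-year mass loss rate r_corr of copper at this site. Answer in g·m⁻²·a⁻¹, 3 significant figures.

r_corr = 4.28 g·m⁻²·a⁻¹

copper: f(T) = +0.126·(T−10) [T≤10 °C] = -2.6586
  SO₂ term: 0.0053·9.9^0.26·exp(0.059·75-2.6586) = 0.05627
  Sd branch = 0.01025·Sd^0.27·e^(0.036·RH+0.049·T) = 0.4209 μm/a
  sum: 0.05627 + 0.4209 → r_corr = 0.4772 μm/a
Convert to mass loss: 0.4772 μm/a × 8.96 g/cm³ = 4.276 g·m⁻²·a⁻¹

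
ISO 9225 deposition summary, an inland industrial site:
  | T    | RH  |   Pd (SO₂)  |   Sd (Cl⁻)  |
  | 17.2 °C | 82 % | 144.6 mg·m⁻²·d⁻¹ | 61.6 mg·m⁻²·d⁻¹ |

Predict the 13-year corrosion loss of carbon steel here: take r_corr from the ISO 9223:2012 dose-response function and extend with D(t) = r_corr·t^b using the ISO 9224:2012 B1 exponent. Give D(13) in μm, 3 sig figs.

D(13) = 464 μm

carbon steel: f(T) = -0.054·(T−10) [T>10 °C] = -0.3888
  Pd branch = 1.77·Pd^0.52·e^(0.02·RH+f) = 82.16 μm/a
  Cl⁻ term: 0.102·61.6^0.62·exp(0.033·82+0.04·17.2) = 39.1
  r_corr = 82.16 + 39.1 = 121.3 μm/a
ISO 9224: D(t) = r_corr · t^b with b = 0.523 (carbon steel, B1)
  D(13) = 121.3 × 13^0.523 = 121.3 × 3.825 = 463.8 μm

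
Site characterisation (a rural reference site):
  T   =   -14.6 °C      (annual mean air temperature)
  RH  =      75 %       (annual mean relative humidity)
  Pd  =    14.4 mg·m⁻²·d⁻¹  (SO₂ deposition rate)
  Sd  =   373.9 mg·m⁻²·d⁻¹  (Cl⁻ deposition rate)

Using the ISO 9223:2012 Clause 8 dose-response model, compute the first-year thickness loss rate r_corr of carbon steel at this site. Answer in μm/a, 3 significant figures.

carbon steel: f(T) = +0.150·(T−10) [T≤10 °C] = -3.6900
  Pd branch = 1.77·Pd^0.52·e^(0.02·RH+f) = 0.7929 μm/a
  Cl⁻ term: 0.102·373.9^0.62·exp(0.033·75+0.04·-14.6) = 26.6
  sum: 0.7929 + 26.6 → r_corr = 27.4 μm/a

r_corr = 27.4 μm/a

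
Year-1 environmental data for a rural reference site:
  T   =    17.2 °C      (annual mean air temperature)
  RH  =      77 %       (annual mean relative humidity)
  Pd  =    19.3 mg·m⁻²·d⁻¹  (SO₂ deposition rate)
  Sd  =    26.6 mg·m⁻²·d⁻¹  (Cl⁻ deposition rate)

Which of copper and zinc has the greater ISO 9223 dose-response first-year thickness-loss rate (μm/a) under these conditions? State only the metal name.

zinc

copper: T>10 °C ⇒ hinge -0.080·(17.2−10) = -0.5760
  sulphur-dioxide contribution → 0.6045 μm/a
  chloride contribution → 0.9233 μm/a
  ⇒ r_corr(copper) = 1.528 μm/a
zinc: f(T) = -0.071·(T−10) [T>10 °C] = -0.5112
  sulphur-dioxide contribution → 0.9829 μm/a
  chloride contribution → 0.9072 μm/a
  total first-year rate 1.89 μm/a
Ordering by μm/a: zinc (1.89) > copper (1.53)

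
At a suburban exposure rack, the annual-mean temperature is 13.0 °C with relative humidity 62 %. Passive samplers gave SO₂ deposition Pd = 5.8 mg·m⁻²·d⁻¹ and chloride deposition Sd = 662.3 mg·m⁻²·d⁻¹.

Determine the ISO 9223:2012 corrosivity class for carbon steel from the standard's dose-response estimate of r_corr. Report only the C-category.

carbon steel: temperature factor f = -0.054·(3.0) = -0.1620
  SO₂ term: 1.77·5.8^0.52·exp(0.02·62-0.1620) = 12.98
  Sd branch = 0.102·Sd^0.62·e^(0.033·RH+0.04·T) = 74.48 μm/a
  sum: 12.98 + 74.48 → r_corr = 87.46 μm/a
Category bounds: 80…200 μm/a bracket r_corr ⇒ C5

C5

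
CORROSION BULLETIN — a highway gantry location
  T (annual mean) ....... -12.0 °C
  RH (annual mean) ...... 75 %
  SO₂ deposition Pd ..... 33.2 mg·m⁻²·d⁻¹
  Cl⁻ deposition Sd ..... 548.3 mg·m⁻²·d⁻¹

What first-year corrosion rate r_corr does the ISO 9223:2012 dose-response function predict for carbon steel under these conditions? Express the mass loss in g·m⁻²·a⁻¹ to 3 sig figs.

r_corr = 308 g·m⁻²·a⁻¹

carbon steel: T≤10 °C ⇒ hinge +0.150·(-12.0−10) = -3.3000
  Pd branch = 1.77·Pd^0.52·e^(0.02·RH+f) = 1.808 μm/a
  Sd branch = 0.102·Sd^0.62·e^(0.033·RH+0.04·T) = 37.43 μm/a
  sum: 1.808 + 37.43 → r_corr = 39.24 μm/a
Convert to mass loss: 39.24 μm/a × 7.85 g/cm³ = 308 g·m⁻²·a⁻¹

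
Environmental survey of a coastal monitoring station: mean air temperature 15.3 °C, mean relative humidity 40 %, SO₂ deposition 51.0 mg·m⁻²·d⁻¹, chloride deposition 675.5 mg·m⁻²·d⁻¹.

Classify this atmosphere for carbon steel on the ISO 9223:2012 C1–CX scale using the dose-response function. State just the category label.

carbon steel: T>10 °C ⇒ hinge -0.054·(15.3−10) = -0.2862
  sulphur-dioxide contribution → 22.86 μm/a
  chloride contribution → 40 μm/a
  ⇒ r_corr(carbon steel) = 62.86 μm/a
Category bounds: 50…80 μm/a bracket r_corr ⇒ C4

C4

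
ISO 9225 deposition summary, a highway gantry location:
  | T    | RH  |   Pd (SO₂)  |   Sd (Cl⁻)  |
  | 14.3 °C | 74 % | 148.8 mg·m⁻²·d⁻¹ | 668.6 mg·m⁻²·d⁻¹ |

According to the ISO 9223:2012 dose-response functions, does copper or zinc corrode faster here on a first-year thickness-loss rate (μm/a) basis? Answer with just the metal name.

zinc

copper: f(T) = -0.080·(T−10) [T>10 °C] = -0.3440
  sulphur-dioxide contribution → 1.086 μm/a
  chloride contribution → 1.717 μm/a
  total first-year rate 2.803 μm/a
zinc: T>10 °C ⇒ hinge -0.071·(14.3−10) = -0.3053
  sulphur-dioxide contribution → 2.584 μm/a
  chloride contribution → 4.349 μm/a
  total first-year rate 6.933 μm/a
Ordering by μm/a: zinc (6.93) > copper (2.8)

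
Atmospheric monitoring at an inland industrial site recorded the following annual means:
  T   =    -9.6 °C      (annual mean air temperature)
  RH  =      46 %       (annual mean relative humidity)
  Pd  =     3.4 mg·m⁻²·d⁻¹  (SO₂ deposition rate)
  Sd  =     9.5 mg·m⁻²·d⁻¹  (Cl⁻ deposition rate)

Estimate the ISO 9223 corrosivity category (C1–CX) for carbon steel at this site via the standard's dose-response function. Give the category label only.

C2

carbon steel: temperature factor f = +0.150·(-19.6) = -2.9400
  sulphur-dioxide contribution → 0.4437 μm/a
  chloride contribution → 1.28 μm/a
  ⇒ r_corr(carbon steel) = 1.724 μm/a
Category bounds: 1.3…25 μm/a bracket r_corr ⇒ C2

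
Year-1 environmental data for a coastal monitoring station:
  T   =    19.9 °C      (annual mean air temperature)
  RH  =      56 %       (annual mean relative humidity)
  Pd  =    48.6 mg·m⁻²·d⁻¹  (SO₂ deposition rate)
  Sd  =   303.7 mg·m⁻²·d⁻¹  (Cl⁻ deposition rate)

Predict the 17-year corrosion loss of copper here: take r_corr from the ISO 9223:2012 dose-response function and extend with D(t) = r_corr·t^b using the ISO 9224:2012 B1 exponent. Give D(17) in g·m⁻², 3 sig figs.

copper: T>10 °C ⇒ hinge -0.080·(19.9−10) = -0.7920
  sulphur-dioxide contribution → 0.1794 μm/a
  chloride contribution → 0.955 μm/a
  total first-year rate 1.134 μm/a
Power-law: D(17) = r_corr · 17^0.667
  D(17) = 1.134 × 17^0.667 = 1.134 × 6.618 = 7.507 μm
  Mass loss = 7.507 μm × 8.96 g/cm³ = 67.26 g·m⁻²

D(17) = 67.3 g·m⁻²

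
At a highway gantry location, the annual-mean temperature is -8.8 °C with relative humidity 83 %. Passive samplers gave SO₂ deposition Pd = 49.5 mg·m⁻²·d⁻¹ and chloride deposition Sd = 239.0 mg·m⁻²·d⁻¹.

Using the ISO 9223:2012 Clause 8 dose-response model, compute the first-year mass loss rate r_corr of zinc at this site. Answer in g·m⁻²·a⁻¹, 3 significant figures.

zinc: f(T) = +0.038·(T−10) [T≤10 °C] = -0.7144
  SO₂ term: 0.0129·49.5^0.44·exp(0.046·83-0.7144) = 1.6
  Sd branch = 0.0175·Sd^0.57·e^(0.008·RH+0.085·T) = 0.365 μm/a
  r_corr = 1.6 + 0.365 = 1.965 μm/a
Convert to mass loss: 1.965 μm/a × 7.14 g/cm³ = 14.03 g·m⁻²·a⁻¹

r_corr = 14.0 g·m⁻²·a⁻¹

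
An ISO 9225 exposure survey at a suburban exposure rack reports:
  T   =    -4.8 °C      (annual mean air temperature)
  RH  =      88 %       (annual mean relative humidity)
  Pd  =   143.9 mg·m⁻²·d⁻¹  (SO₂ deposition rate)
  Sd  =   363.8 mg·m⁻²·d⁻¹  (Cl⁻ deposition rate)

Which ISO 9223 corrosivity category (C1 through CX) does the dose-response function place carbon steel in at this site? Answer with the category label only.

C4

carbon steel: f(T) = +0.150·(T−10) [T≤10 °C] = -2.2200
  sulphur-dioxide contribution → 14.8 μm/a
  chloride contribution → 59.45 μm/a
  total first-year rate 74.25 μm/a
ISO 9223 Table 2 (carbon steel): 50 < 74.3 ≤ 80 μm/a ⇒ C4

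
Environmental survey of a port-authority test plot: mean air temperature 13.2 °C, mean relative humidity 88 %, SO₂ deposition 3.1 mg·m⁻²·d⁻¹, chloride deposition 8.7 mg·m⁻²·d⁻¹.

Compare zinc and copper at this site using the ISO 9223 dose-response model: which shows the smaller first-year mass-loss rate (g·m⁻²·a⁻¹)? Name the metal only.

zinc: temperature factor f = -0.071·(3.2) = -0.2272
  Pd branch = 0.0129·Pd^0.44·e^(0.046·RH+f) = 0.9686 μm/a
  Sd branch = 0.0175·Sd^0.57·e^(0.008·RH+0.085·T) = 0.3729 μm/a
  r_corr = 0.9686 + 0.3729 = 1.341 μm/a
  mass loss = 1.341 μm/a × 7.14 g/cm³ = 9.578 g·m⁻²·a⁻¹
copper: T>10 °C ⇒ hinge -0.080·(13.2−10) = -0.2560
  SO₂ term: 0.0053·3.1^0.26·exp(0.059·88-0.2560) = 0.9902
  Sd branch = 0.01025·Sd^0.27·e^(0.036·RH+0.049·T) = 0.834 μm/a
  sum: 0.9902 + 0.834 → r_corr = 1.824 μm/a
  mass loss = 1.824 μm/a × 8.96 g/cm³ = 16.34 g·m⁻²·a⁻¹
Ordering by g·m⁻²·a⁻¹: copper (16.3) > zinc (9.58)

zinc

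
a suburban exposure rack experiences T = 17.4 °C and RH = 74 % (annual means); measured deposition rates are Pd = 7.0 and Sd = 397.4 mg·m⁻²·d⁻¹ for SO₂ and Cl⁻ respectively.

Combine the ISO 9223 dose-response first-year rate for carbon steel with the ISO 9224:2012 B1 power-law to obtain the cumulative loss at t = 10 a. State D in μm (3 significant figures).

D(10) = 368 μm

carbon steel: f(T) = -0.054·(T−10) [T>10 °C] = -0.3996
  SO₂ term: 1.77·7.0^0.52·exp(0.02·74-0.3996) = 14.34
  Sd branch = 0.102·Sd^0.62·e^(0.033·RH+0.04·T) = 96.15 μm/a
  r_corr = 14.34 + 96.15 = 110.5 μm/a
ISO 9224: D(t) = r_corr · t^b with b = 0.523 (carbon steel, B1)
  D(10) = 110.5 × 10^0.523 = 110.5 × 3.334 = 368.4 μm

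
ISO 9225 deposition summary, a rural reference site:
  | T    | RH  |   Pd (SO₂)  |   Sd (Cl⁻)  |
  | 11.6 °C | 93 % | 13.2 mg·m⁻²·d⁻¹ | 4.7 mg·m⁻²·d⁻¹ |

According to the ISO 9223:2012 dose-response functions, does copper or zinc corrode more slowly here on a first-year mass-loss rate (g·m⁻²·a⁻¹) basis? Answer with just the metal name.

copper: temperature factor f = -0.080·(1.6) = -0.1280
  sulphur-dioxide contribution → 2.203 μm/a
  chloride contribution → 0.7817 μm/a
  ⇒ r_corr(copper) = 2.985 μm/a
  mass loss = 2.985 μm/a × 8.96 g/cm³ = 26.74 g·m⁻²·a⁻¹
zinc: T>10 °C ⇒ hinge -0.071·(11.6−10) = -0.1136
  sulphur-dioxide contribution → 2.584 μm/a
  chloride contribution → 0.2385 μm/a
  ⇒ r_corr(zinc) = 2.822 μm/a
  mass loss = 2.822 μm/a × 7.14 g/cm³ = 20.15 g·m⁻²·a⁻¹
Ordering by g·m⁻²·a⁻¹: copper (26.7) > zinc (20.1)

zinc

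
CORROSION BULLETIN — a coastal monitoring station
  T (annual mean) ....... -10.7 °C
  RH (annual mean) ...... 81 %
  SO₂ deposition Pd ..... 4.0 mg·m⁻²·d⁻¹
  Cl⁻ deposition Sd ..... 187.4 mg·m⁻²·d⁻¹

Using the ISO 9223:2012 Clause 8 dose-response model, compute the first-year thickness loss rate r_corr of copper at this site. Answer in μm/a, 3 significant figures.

copper: temperature factor f = +0.126·(-20.7) = -2.6082
  sulphur-dioxide contribution → 0.06662 μm/a
  chloride contribution → 0.4603 μm/a
  ⇒ r_corr(copper) = 0.527 μm/a

r_corr = 0.527 μm/a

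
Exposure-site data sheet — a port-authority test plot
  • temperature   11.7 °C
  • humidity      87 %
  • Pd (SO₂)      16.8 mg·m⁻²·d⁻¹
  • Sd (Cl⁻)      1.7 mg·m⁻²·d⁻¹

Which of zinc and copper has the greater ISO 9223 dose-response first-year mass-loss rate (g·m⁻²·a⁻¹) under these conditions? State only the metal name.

zinc: T>10 °C ⇒ hinge -0.071·(11.7−10) = -0.1207
  sulphur-dioxide contribution → 2.164 μm/a
  chloride contribution → 0.1284 μm/a
  ⇒ r_corr(zinc) = 2.293 μm/a
  mass loss = 2.293 μm/a × 7.14 g/cm³ = 16.37 g·m⁻²·a⁻¹
copper: T>10 °C ⇒ hinge -0.080·(11.7−10) = -0.1360
  sulphur-dioxide contribution → 1.633 μm/a
  chloride contribution → 0.481 μm/a
  ⇒ r_corr(copper) = 2.114 μm/a
  mass loss = 2.114 μm/a × 8.96 g/cm³ = 18.94 g·m⁻²·a⁻¹
Ordering by g·m⁻²·a⁻¹: copper (18.9) > zinc (16.4)

copper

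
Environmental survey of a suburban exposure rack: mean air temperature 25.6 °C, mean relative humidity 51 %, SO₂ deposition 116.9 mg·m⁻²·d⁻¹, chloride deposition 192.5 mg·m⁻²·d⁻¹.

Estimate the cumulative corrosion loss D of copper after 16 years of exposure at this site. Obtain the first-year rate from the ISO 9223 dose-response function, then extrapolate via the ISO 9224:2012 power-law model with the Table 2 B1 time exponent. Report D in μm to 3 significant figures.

copper: temperature factor f = -0.080·(15.6) = -1.2480
  Pd branch = 0.0053·Pd^0.26·e^(0.059·RH+f) = 0.1063 μm/a
  Cl⁻ term: 0.01025·192.5^0.27·exp(0.036·51+0.049·25.6) = 0.9325
  r_corr = 0.1063 + 0.9325 = 1.039 μm/a
Long-term exponent b (ISO 9224 Table 2, B1) = 0.667
  D(16) = 1.039 × 16^0.667 = 1.039 × 6.355 = 6.603 μm

D(16) = 6.60 μm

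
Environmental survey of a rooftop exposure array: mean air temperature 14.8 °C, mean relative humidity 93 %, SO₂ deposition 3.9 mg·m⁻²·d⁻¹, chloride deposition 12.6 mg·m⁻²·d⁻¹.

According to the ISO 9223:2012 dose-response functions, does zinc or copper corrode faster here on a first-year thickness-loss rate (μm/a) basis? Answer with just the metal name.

copper

zinc: f(T) = -0.071·(T−10) [T>10 °C] = -0.3408
  sulphur-dioxide contribution → 1.204 μm/a
  chloride contribution → 0.5492 μm/a
  ⇒ r_corr(zinc) = 1.753 μm/a
copper: T>10 °C ⇒ hinge -0.080·(14.8−10) = -0.3840
  sulphur-dioxide contribution → 1.242 μm/a
  chloride contribution → 1.193 μm/a
  ⇒ r_corr(copper) = 2.436 μm/a
Ordering by μm/a: copper (2.44) > zinc (1.75)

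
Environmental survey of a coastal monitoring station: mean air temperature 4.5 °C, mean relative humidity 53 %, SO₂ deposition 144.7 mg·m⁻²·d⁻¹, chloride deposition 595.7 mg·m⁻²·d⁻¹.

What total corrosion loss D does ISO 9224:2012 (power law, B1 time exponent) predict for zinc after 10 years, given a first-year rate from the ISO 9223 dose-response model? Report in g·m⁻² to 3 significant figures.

zinc: T≤10 °C ⇒ hinge +0.038·(4.5−10) = -0.2090
  Pd branch = 0.0129·Pd^0.44·e^(0.046·RH+f) = 1.07 μm/a
  Sd branch = 0.0175·Sd^0.57·e^(0.008·RH+0.085·T) = 1.496 μm/a
  sum: 1.07 + 1.496 → r_corr = 2.566 μm/a
Long-term exponent b (ISO 9224 Table 2, B1) = 0.813
  D(10) = 2.566 × 10^0.813 = 2.566 × 6.501 = 16.68 μm
  Mass loss = 16.68 μm × 7.14 g/cm³ = 119.1 g·m⁻²

D(10) = 119 g·m⁻²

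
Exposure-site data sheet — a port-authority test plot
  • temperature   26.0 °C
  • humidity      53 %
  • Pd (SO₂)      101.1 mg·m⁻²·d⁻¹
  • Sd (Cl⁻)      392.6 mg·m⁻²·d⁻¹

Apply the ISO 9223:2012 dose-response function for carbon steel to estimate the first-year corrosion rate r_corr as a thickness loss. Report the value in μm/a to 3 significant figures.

carbon steel: f(T) = -0.054·(T−10) [T>10 °C] = -0.8640
  Pd branch = 1.77·Pd^0.52·e^(0.02·RH+f) = 23.74 μm/a
  Cl⁻ term: 0.102·392.6^0.62·exp(0.033·53+0.04·26.0) = 67.31
  sum: 23.74 + 67.31 → r_corr = 91.06 μm/a

r_corr = 91.1 μm/a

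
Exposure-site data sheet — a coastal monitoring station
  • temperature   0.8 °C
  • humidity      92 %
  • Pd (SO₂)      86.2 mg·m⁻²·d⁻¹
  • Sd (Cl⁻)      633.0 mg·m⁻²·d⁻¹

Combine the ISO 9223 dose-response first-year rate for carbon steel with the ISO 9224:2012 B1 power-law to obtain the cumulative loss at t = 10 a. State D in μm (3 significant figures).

D(10) = 494 μm

carbon steel: temperature factor f = +0.150·(-9.2) = -1.3800
  Pd branch = 1.77·Pd^0.52·e^(0.02·RH+f) = 28.46 μm/a
  Sd branch = 0.102·Sd^0.62·e^(0.033·RH+0.04·T) = 119.6 μm/a
  r_corr = 28.46 + 119.6 = 148.1 μm/a
Power-law: D(10) = r_corr · 10^0.523
  D(10) = 148.1 × 10^0.523 = 148.1 × 3.334 = 493.8 μm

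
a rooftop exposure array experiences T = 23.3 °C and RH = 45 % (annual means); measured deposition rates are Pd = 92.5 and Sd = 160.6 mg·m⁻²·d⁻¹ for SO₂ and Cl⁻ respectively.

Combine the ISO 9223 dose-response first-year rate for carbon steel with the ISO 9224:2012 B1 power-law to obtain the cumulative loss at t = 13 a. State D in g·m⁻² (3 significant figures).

D(13) = 1.47e+03 g·m⁻²

carbon steel: temperature factor f = -0.054·(13.3) = -0.7182
  SO₂ term: 1.77·92.5^0.52·exp(0.02·45-0.7182) = 22.35
  Sd branch = 0.102·Sd^0.62·e^(0.033·RH+0.04·T) = 26.66 μm/a
  sum: 22.35 + 26.66 → r_corr = 49.01 μm/a
Power-law: D(13) = r_corr · 13^0.523
  D(13) = 49.01 × 13^0.523 = 49.01 × 3.825 = 187.5 μm
  Mass loss = 187.5 μm × 7.85 g/cm³ = 1472 g·m⁻²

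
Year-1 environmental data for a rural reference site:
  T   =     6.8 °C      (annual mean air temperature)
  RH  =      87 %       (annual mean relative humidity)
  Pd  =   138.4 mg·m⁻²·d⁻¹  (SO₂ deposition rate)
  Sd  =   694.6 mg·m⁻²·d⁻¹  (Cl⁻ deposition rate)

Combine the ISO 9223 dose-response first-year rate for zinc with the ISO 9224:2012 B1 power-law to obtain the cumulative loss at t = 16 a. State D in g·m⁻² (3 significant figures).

D(16) = 549 g·m⁻²

zinc: temperature factor f = +0.038·(-3.2) = -0.1216
  SO₂ term: 0.0129·138.4^0.44·exp(0.046·87-0.1216) = 5.469
  Sd branch = 0.0175·Sd^0.57·e^(0.008·RH+0.085·T) = 2.607 μm/a
  sum: 5.469 + 2.607 → r_corr = 8.076 μm/a
Long-term exponent b (ISO 9224 Table 2, B1) = 0.813
  D(16) = 8.076 × 16^0.813 = 8.076 × 9.527 = 76.94 μm
  Mass loss = 76.94 μm × 7.14 g/cm³ = 549.3 g·m⁻²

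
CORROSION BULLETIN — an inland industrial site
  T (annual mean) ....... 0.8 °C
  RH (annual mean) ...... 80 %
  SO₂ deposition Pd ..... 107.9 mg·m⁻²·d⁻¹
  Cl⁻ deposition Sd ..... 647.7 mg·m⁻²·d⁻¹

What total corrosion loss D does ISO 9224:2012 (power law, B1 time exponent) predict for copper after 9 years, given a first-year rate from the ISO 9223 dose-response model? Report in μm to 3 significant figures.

copper: f(T) = +0.126·(T−10) [T≤10 °C] = -1.1592
  Pd branch = 0.0053·Pd^0.26·e^(0.059·RH+f) = 0.6299 μm/a
  Sd branch = 0.01025·Sd^0.27·e^(0.036·RH+0.049·T) = 1.09 μm/a
  r_corr = 0.6299 + 1.09 = 1.72 μm/a
Long-term exponent b (ISO 9224 Table 2, B1) = 0.667
  D(9) = 1.72 × 9^0.667 = 1.72 × 4.33 = 7.449 μm

D(9) = 7.45 μm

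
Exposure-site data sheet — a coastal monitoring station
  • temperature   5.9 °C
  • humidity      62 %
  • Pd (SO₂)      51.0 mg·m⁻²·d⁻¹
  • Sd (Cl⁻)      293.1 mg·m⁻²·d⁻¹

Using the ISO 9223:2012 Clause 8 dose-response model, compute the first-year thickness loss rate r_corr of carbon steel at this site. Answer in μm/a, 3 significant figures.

carbon steel: f(T) = +0.150·(T−10) [T≤10 °C] = -0.6150
  sulphur-dioxide contribution → 25.55 μm/a
  chloride contribution → 33.82 μm/a
  total first-year rate 59.37 μm/a

r_corr = 59.4 μm/a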